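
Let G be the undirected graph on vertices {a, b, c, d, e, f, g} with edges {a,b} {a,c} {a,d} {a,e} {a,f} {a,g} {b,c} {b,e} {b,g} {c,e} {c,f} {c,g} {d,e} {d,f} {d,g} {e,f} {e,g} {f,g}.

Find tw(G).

4

A width-4 tree decomposition is:
Bags: B1 = {a, b, c, e, g}  B2 = {a, c, e, f, g}  B3 = {a, d, e, f, g}
Tree: B1–B2, B2–B3
Each bag holds 5 vertices, so the decomposition has width 4, which upper-bounds the treewidth. Conversely, {a, d, e, f, g} is a clique of size 5, and the vertices of any clique must share a bag in every tree decomposition; so some bag has ≥ 5 vertices and tw(G) ≥ 4. The upper and lower bounds meet at 4, so that is the treewidth.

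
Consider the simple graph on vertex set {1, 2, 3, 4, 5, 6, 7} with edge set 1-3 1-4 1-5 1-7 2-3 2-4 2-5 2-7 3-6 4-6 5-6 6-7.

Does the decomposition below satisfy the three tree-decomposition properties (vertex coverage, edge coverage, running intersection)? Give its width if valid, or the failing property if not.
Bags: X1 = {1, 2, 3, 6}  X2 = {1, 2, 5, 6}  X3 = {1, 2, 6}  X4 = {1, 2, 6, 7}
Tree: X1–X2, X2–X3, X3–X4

No — vertex 4 appears in no bag.

A tree decomposition must satisfy three properties: every vertex lies in some bag; for every edge, both endpoints lie together in some bag; and for every vertex, the bags containing it form a connected subtree. Here vertex 4 appears in no bag, so the decomposition is invalid.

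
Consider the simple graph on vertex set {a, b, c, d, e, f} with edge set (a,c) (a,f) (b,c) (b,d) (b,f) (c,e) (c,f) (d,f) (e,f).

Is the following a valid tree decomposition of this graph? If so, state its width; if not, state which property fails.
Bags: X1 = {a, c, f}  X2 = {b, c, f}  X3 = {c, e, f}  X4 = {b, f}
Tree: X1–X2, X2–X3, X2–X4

No — vertex d appears in no bag.

A tree decomposition must satisfy three properties: every vertex lies in some bag; for every edge, both endpoints lie together in some bag; and for every vertex, the bags containing it form a connected subtree. Here vertex d appears in no bag, so the decomposition is invalid.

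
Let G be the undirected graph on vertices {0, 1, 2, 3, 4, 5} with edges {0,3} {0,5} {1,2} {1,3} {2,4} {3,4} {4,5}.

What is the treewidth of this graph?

A width-2 tree decomposition is:
Bags: B1 = {1, 2, 4}  B2 = {1, 3, 4}  B3 = {3, 4, 5}  B4 = {0, 3, 5}
Tree: B1–B2, B2–B3, B3–B4
The largest bag has 3 vertices, giving width 2; this decomposition certifies tw(G) ≤ 2. Since 2–1–3–4–2 is a cycle in G, G is not acyclic. Forests are exactly the graphs of treewidth ≤ 1, so tw(G) ≥ 2. Therefore the treewidth is 2.

2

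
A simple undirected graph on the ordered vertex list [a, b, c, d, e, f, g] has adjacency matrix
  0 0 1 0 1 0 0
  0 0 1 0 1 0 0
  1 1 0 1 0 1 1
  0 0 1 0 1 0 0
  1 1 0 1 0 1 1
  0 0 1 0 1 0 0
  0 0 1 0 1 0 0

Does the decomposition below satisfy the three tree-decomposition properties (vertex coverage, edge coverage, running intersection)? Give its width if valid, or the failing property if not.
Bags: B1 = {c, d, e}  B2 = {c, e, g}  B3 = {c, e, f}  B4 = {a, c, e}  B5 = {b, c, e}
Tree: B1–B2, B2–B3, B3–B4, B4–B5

Vertex coverage: the bags together contain {a, b, c, d, e, f, g}, the full vertex set. Edge coverage: each edge of G has both endpoints in at least one bag. Running intersection: for every vertex, the bags containing it form a connected subtree. All three properties hold, so this is a valid tree decomposition of width max|bag| − 1 = 2, and hence tw(G) ≤ 2.

Yes; width 2.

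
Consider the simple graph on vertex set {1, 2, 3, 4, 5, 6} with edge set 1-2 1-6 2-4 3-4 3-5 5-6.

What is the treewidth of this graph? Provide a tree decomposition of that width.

Every bag has size at most 3, so the width is 3 − 1 = 2 and tw(G) ≤ 2. For the lower bound, G contains the cycle 2–1–6–5–3–4–2, so G is not a forest; only forests have treewidth ≤ 1, hence tw(G) ≥ 2. Combining the bounds, tw(G) = 2.

Treewidth 2.
One optimal decomposition is:
Bags: B1 = {1, 2, 6}  B2 = {2, 5, 6}  B3 = {2, 3, 5}  B4 = {2, 3, 4}
Tree: B1–B2, B2–B3, B3–B4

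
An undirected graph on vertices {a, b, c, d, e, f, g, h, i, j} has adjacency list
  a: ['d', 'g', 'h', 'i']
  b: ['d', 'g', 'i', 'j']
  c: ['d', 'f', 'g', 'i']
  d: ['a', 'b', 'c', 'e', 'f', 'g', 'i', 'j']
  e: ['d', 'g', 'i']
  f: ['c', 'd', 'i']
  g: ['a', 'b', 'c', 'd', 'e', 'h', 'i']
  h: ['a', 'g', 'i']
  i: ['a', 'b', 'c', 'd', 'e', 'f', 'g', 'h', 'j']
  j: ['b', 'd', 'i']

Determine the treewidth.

3

A width-3 tree decomposition is:
Bags: B1 = {a, d, g, i}  B2 = {d, e, g, i}  B3 = {b, d, g, i}  B4 = {a, g, h, i}  B5 = {c, d, g, i}  B6 = {c, d, f, i}  B7 = {b, d, i, j}
Tree: B1–B2, B1–B3, B1–B4, B1–B5, B5–B6, B3–B7
Each bag holds 4 vertices, so the decomposition has width 3, which upper-bounds the treewidth. For the lower bound, the 4 vertices {d, e, g, i} are pairwise adjacent, and any tree decomposition puts a clique entirely inside one bag — forcing width ≥ 3. Combining the bounds, tw(G) = 3.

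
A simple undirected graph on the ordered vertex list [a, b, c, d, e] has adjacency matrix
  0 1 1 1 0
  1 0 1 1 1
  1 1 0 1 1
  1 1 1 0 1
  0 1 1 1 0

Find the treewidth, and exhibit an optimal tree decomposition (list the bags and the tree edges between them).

Treewidth 3.
One such decomposition:
Bags: B1 = {a, b, c, d}  B2 = {b, c, d, e}
Tree: B1–B2

Every bag has size at most 4, so the width is 4 − 1 = 3 and tw(G) ≤ 3. On the other hand G contains the 4-clique {b, c, d, e}. A clique must lie in a single bag of any decomposition, so no decomposition can have width below 3. Therefore the treewidth is 3.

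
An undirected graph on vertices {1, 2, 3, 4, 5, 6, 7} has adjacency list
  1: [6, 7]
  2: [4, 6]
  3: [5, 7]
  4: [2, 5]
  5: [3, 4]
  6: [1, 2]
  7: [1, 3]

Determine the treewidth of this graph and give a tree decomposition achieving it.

The largest bag has 3 vertices, giving width 2; this decomposition certifies tw(G) ≤ 2. Since 7–3–5–4–2–6–1–7 is a cycle in G, G is not acyclic. Forests are exactly the graphs of treewidth ≤ 1, so tw(G) ≥ 2. Therefore the treewidth is 2.

Treewidth 2.
Bags: B1 = {3, 5, 7}  B2 = {4, 5, 7}  B3 = {2, 4, 7}  B4 = {2, 6, 7}  B5 = {1, 6, 7}
Tree: B1–B2, B2–B3, B3–B4, B4–B5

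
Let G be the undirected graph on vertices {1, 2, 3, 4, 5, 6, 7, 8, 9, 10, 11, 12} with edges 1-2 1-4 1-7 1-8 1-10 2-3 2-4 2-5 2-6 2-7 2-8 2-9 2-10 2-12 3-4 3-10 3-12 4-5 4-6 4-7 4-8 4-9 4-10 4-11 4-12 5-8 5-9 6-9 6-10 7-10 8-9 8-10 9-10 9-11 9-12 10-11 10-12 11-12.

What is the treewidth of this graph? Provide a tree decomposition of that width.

Treewidth 4.
One such decomposition:
Bags: B1 = {2, 4, 8, 9, 10}  B2 = {1, 2, 4, 8, 10}  B3 = {2, 4, 9, 10, 12}  B4 = {4, 9, 10, 11, 12}  B5 = {2, 4, 5, 8, 9}  B6 = {1, 2, 4, 7, 10}  B7 = {2, 4, 6, 9, 10}  B8 = {2, 3, 4, 10, 12}
Tree: B1–B2, B1–B3, B3–B4, B1–B5, B2–B6, B3–B7, B3–B8

Each bag holds 5 vertices, so the decomposition has width 4, which upper-bounds the treewidth. Conversely, {1, 2, 4, 8, 10} is a clique of size 5, and the vertices of any clique must share a bag in every tree decomposition; so some bag has ≥ 5 vertices and tw(G) ≥ 4. The upper and lower bounds meet at 4, so that is the treewidth.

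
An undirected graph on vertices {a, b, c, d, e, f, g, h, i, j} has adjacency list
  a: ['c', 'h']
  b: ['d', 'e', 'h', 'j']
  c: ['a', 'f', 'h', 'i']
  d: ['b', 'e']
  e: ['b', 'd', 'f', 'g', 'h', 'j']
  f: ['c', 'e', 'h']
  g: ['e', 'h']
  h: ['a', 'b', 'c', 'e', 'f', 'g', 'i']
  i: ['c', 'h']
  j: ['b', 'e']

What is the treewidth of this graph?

2

A width-2 tree decomposition is:
Bags: B1 = {e, f, h}  B2 = {b, e, h}  B3 = {c, f, h}  B4 = {b, d, e}  B5 = {e, g, h}  B6 = {b, e, j}  B7 = {c, h, i}  B8 = {a, c, h}
Tree: B1–B2, B1–B3, B2–B4, B2–B5, B4–B6, B3–B7, B3–B8
The largest bag has 3 vertices, giving width 2; this decomposition certifies tw(G) ≤ 2. Conversely, {b, d, e} is a clique of size 3, and the vertices of any clique must share a bag in every tree decomposition; so some bag has ≥ 3 vertices and tw(G) ≥ 2. The upper and lower bounds meet at 2, so that is the treewidth.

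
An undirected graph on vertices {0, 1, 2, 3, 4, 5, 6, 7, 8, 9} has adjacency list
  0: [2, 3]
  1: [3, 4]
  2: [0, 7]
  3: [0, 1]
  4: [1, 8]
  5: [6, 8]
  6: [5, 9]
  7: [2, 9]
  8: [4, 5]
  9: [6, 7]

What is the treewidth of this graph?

A width-2 tree decomposition is:
Bags: B1 = {1, 4, 8}  B2 = {1, 3, 8}  B3 = {0, 3, 8}  B4 = {0, 2, 8}  B5 = {2, 7, 8}  B6 = {7, 8, 9}  B7 = {6, 8, 9}  B8 = {5, 6, 8}
Tree: B1–B2, B2–B3, B3–B4, B4–B5, B5–B6, B6–B7, B7–B8
Every bag has size at most 3, so the width is 3 − 1 = 2 and tw(G) ≤ 2. For the lower bound, G contains the cycle 8–4–1–3–0–2–7–9–6–5–8, so G is not a forest; only forests have treewidth ≤ 1, hence tw(G) ≥ 2. Therefore the treewidth is 2.

2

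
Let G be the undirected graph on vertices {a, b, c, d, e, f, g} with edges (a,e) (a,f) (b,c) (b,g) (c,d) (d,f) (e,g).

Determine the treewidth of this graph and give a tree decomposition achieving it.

Every bag has size at most 3, so the width is 3 − 1 = 2 and tw(G) ≤ 2. Since d–c–b–g–e–a–f–d is a cycle in G, G is not acyclic. Forests are exactly the graphs of treewidth ≤ 1, so tw(G) ≥ 2. Hence tw(G) = 2 exactly.

Treewidth 2.
One such decomposition:
Bags: B1 = {b, c, d}  B2 = {b, d, g}  B3 = {d, e, g}  B4 = {a, d, e}  B5 = {a, d, f}
Tree: B1–B2, B2–B3, B3–B4, B4–B5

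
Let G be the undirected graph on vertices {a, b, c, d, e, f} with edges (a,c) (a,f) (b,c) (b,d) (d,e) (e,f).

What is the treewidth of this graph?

A width-2 tree decomposition is:
Bags: B1 = {b, d, e}  B2 = {b, e, f}  B3 = {a, b, f}  B4 = {a, b, c}
Tree: B1–B2, B2–B3, B3–B4
Every bag has size at most 3, so the width is 3 − 1 = 2 and tw(G) ≤ 2. Since b–d–e–f–a–c–b is a cycle in G, G is not acyclic. Forests are exactly the graphs of treewidth ≤ 1, so tw(G) ≥ 2. Therefore the treewidth is 2.

2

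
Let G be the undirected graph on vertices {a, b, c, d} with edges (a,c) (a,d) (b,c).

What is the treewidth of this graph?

A width-1 tree decomposition is:
Bags: B1 = {b, c}  B2 = {a, c}  B3 = {a, d}
Tree: B1–B2, B2–B3
The largest bag has 2 vertices, giving width 1; this decomposition certifies tw(G) ≤ 1. Since G has at least one edge (e.g. c–b), it is not an edgeless graph, so tw(G) ≥ 1. Combining the bounds, tw(G) = 1.

1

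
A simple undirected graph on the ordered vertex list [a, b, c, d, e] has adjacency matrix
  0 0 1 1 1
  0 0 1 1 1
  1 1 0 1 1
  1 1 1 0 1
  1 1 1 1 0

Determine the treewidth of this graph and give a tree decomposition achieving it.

The largest bag has 4 vertices, giving width 3; this decomposition certifies tw(G) ≤ 3. For the lower bound, the 4 vertices {a, c, d, e} are pairwise adjacent, and any tree decomposition puts a clique entirely inside one bag — forcing width ≥ 3. Therefore the treewidth is 3.

Treewidth 3.
One optimal decomposition is:
Bags: B1 = {b, c, d, e}  B2 = {a, c, d, e}
Tree: B1–B2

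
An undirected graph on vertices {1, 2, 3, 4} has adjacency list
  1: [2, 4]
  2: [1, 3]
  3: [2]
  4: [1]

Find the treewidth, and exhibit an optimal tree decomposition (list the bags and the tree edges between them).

Treewidth 1.
Bags: B1 = {2, 3}  B2 = {1, 2}  B3 = {1, 4}
Tree: B1–B2, B2–B3

The largest bag has 2 vertices, giving width 1; this decomposition certifies tw(G) ≤ 1. Since G has at least one edge (e.g. 3–2), it is not an edgeless graph, so tw(G) ≥ 1. The upper and lower bounds meet at 1, so that is the treewidth.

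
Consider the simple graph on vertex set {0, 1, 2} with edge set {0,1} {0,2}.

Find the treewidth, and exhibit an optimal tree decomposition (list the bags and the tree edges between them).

Treewidth 1.
One optimal decomposition is:
Bags: B1 = {0, 1}  B2 = {0, 2}
Tree: B1–B2

Each bag holds 2 vertices, so the decomposition has width 1, which upper-bounds the treewidth. Since G has at least one edge (e.g. 1–0), it is not an edgeless graph, so tw(G) ≥ 1. Therefore the treewidth is 1.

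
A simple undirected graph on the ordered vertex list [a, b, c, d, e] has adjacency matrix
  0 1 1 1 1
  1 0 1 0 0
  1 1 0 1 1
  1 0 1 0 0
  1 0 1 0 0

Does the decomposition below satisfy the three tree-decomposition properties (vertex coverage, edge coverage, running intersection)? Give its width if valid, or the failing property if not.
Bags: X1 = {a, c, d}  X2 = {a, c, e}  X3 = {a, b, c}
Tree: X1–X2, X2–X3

Yes; width 2.

Every vertex of G appears in some bag (union = {a, b, c, d, e}); every edge is covered by a bag; and for each vertex v the set of bags containing v is connected in the bag tree. The decomposition is therefore valid. The largest bag has 3 vertices, so the width is 2.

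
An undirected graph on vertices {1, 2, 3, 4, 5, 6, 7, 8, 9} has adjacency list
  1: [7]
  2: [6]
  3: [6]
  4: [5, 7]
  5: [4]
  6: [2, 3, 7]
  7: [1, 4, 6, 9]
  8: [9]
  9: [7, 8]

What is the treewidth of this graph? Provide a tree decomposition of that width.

Every bag has size at most 2, so the width is 2 − 1 = 1 and tw(G) ≤ 1. Since G has at least one edge (e.g. 7–4), it is not an edgeless graph, so tw(G) ≥ 1. Combining the bounds, tw(G) = 1.

Treewidth 1.
Bags: B1 = {4, 7}  B2 = {6, 7}  B3 = {4, 5}  B4 = {1, 7}  B5 = {2, 6}  B6 = {3, 6}  B7 = {7, 9}  B8 = {8, 9}
Tree: B1–B2, B1–B3, B2–B4, B2–B5, B5–B6, B2–B7, B7–B8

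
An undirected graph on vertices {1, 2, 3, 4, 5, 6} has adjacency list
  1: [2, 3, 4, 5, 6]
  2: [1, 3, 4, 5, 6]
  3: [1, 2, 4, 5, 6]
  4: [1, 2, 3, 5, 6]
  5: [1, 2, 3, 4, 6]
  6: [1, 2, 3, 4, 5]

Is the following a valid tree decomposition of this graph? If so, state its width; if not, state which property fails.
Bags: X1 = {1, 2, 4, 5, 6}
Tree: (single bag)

No — vertex 3 appears in no bag.

A tree decomposition must satisfy three properties: every vertex lies in some bag; for every edge, both endpoints lie together in some bag; and for every vertex, the bags containing it form a connected subtree. Here vertex 3 appears in no bag, so the decomposition is invalid.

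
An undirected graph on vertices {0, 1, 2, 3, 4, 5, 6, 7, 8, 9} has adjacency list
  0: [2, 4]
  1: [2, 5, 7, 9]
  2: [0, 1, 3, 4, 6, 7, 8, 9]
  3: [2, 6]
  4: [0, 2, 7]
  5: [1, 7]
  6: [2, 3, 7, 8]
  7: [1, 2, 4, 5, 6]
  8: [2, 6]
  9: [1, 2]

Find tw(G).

A width-2 tree decomposition is:
Bags: B1 = {1, 2, 7}  B2 = {2, 6, 7}  B3 = {2, 4, 7}  B4 = {1, 5, 7}  B5 = {2, 6, 8}  B6 = {2, 3, 6}  B7 = {1, 2, 9}  B8 = {0, 2, 4}
Tree: B1–B2, B2–B3, B1–B4, B2–B5, B2–B6, B1–B7, B3–B8
Each bag holds 3 vertices, so the decomposition has width 2, which upper-bounds the treewidth. On the other hand G contains the 3-clique {0, 2, 4}. A clique must lie in a single bag of any decomposition, so no decomposition can have width below 2. Hence tw(G) = 2 exactly.

2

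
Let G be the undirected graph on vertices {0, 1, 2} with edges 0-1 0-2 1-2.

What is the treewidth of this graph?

2

A width-2 tree decomposition is:
Bags: B1 = {0, 1, 2}
Tree: (single bag)
With just one bag of size 3, the width is 3 − 1 = 2, so tw(G) ≤ 2. On the other hand G contains the 3-clique {0, 1, 2}. A clique must lie in a single bag of any decomposition, so no decomposition can have width below 2. Hence tw(G) = 2 exactly.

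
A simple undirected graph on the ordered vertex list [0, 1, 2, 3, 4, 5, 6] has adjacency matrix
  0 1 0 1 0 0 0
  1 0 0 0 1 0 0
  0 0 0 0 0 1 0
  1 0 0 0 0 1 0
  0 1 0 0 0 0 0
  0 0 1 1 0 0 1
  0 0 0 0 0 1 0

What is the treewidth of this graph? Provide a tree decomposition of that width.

The largest bag has 2 vertices, giving width 1; this decomposition certifies tw(G) ≤ 1. Since G has at least one edge (e.g. 5–3), it is not an edgeless graph, so tw(G) ≥ 1. Hence tw(G) = 1 exactly.

Treewidth 1.
One such decomposition:
Bags: B1 = {3, 5}  B2 = {5, 6}  B3 = {0, 3}  B4 = {0, 1}  B5 = {1, 4}  B6 = {2, 5}
Tree: B1–B2, B1–B3, B3–B4, B4–B5, B2–B6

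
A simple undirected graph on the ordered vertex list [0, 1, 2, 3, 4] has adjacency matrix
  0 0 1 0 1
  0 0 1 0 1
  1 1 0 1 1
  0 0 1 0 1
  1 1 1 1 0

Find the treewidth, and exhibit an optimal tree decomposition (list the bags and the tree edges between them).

Treewidth 2.
One such decomposition:
Bags: B1 = {1, 2, 4}  B2 = {2, 3, 4}  B3 = {0, 2, 4}
Tree: B1–B2, B2–B3

Each bag holds 3 vertices, so the decomposition has width 2, which upper-bounds the treewidth. For the lower bound, the 3 vertices {0, 2, 4} are pairwise adjacent, and any tree decomposition puts a clique entirely inside one bag — forcing width ≥ 2. Combining the bounds, tw(G) = 2.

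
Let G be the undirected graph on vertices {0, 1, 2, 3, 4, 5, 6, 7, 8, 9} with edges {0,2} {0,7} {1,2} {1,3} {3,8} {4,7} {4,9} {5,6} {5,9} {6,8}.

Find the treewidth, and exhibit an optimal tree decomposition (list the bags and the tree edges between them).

Treewidth 2.
Bags: B1 = {4, 7, 9}  B2 = {0, 7, 9}  B3 = {0, 2, 9}  B4 = {1, 2, 9}  B5 = {1, 3, 9}  B6 = {3, 8, 9}  B7 = {6, 8, 9}  B8 = {5, 6, 9}
Tree: B1–B2, B2–B3, B3–B4, B4–B5, B5–B6, B6–B7, B7–B8

Every bag has size at most 3, so the width is 3 − 1 = 2 and tw(G) ≤ 2. The edges 9–4–7–0–2–1–3–8–6–5–9 form a cycle, so G is not a tree and its treewidth is at least 2. Hence tw(G) = 2 exactly.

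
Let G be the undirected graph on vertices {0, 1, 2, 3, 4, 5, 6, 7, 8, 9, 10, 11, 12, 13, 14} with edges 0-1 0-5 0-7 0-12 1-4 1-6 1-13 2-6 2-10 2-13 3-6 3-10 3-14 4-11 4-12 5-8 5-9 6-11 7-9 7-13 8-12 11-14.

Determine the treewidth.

3

A width-3 tree decomposition is:
Bags: B1 = {2, 3, 10, 14}  B2 = {2, 3, 6, 14}  B3 = {2, 6, 11, 14}  B4 = {2, 6, 11, 13}  B5 = {1, 6, 11, 13}  B6 = {1, 4, 11, 13}  B7 = {1, 4, 7, 13}  B8 = {0, 1, 4, 7}  B9 = {0, 4, 7, 12}  B10 = {0, 7, 9, 12}  B11 = {0, 5, 9, 12}  B12 = {5, 8, 9, 12}
Tree: B1–B2, B2–B3, B3–B4, B4–B5, B5–B6, B6–B7, B7–B8, B8–B9, B9–B10, B10–B11, B11–B12
The largest bag has 4 vertices, giving width 3; this decomposition certifies tw(G) ≤ 3. For the lower bound: the 4 vertex sets {3,10,14}, {2}, {6}, {1,4,11,13} are disjoint, each induces a connected subgraph, and every pair is joined by at least one edge of G. Contracting each set to a single vertex therefore yields K_{4} as a minor, and since treewidth is minor-monotone, tw(G) ≥ tw(K_{4}) = 3. Combining the bounds, tw(G) = 3.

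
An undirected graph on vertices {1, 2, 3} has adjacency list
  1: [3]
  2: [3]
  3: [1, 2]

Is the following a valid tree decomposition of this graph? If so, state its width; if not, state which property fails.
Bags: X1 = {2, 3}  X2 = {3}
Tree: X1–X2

No — vertex 1 appears in no bag.

A tree decomposition must satisfy three properties: every vertex lies in some bag; for every edge, both endpoints lie together in some bag; and for every vertex, the bags containing it form a connected subtree. Here vertex 1 appears in no bag, so the decomposition is invalid.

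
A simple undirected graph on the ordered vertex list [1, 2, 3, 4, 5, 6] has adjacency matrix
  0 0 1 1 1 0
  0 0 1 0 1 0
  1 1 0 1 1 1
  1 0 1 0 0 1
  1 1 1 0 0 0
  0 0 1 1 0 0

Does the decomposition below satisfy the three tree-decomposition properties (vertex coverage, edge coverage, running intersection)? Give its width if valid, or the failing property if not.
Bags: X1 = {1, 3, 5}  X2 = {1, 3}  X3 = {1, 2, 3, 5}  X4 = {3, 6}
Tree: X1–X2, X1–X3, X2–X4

A tree decomposition must satisfy three properties: every vertex lies in some bag; for every edge, both endpoints lie together in some bag; and for every vertex, the bags containing it form a connected subtree. Here vertex 4 appears in no bag, so the decomposition is invalid.

No — vertex 4 appears in no bag.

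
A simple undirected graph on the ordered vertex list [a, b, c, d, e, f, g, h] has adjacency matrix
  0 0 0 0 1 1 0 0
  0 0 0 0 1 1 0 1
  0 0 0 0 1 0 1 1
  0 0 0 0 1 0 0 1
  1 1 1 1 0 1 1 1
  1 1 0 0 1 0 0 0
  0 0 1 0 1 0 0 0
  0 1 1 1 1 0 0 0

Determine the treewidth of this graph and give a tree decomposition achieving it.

Every bag has size at most 3, so the width is 3 − 1 = 2 and tw(G) ≤ 2. For the lower bound, the 3 vertices {c, e, g} are pairwise adjacent, and any tree decomposition puts a clique entirely inside one bag — forcing width ≥ 2. Therefore the treewidth is 2.

Treewidth 2.
Bags: B1 = {d, e, h}  B2 = {c, e, h}  B3 = {b, e, h}  B4 = {b, e, f}  B5 = {a, e, f}  B6 = {c, e, g}
Tree: B1–B2, B1–B3, B3–B4, B4–B5, B2–B6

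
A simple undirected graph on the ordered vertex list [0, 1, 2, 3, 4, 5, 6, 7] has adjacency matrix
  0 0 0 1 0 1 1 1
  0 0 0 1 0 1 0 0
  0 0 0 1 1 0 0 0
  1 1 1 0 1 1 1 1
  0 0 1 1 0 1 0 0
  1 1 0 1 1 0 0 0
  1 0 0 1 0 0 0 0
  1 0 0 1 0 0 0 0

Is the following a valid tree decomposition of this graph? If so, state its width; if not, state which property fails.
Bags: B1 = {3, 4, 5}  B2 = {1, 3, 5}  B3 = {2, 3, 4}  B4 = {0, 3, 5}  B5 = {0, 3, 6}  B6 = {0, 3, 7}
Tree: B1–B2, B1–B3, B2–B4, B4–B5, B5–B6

Checking the three conditions: (i) the bags cover all of {0, 1, 2, 3, 4, 5, 6, 7}; (ii) for each edge, some bag contains both endpoints; (iii) the bags containing any fixed vertex form a subtree. All hold, so the decomposition is valid with width 3 − 1 = 2.

Yes; width 2.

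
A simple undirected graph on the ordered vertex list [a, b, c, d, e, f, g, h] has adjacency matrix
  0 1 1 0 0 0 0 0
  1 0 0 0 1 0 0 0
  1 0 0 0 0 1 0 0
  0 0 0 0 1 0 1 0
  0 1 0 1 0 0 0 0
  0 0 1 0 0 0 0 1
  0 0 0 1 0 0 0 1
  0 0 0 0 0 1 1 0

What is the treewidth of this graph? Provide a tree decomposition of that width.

Treewidth 2.
Bags: B1 = {d, g, h}  B2 = {d, f, h}  B3 = {c, d, f}  B4 = {a, c, d}  B5 = {a, b, d}  B6 = {b, d, e}
Tree: B1–B2, B2–B3, B3–B4, B4–B5, B5–B6

Every bag has size at most 3, so the width is 3 − 1 = 2 and tw(G) ≤ 2. For the lower bound, G contains the cycle d–g–h–f–c–a–b–e–d, so G is not a forest; only forests have treewidth ≤ 1, hence tw(G) ≥ 2. Hence tw(G) = 2 exactly.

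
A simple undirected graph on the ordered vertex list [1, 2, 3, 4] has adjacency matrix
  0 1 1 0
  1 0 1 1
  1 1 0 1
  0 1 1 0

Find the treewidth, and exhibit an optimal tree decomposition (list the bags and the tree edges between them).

Each bag holds 3 vertices, so the decomposition has width 2, which upper-bounds the treewidth. On the other hand G contains the 3-clique {1, 2, 3}. A clique must lie in a single bag of any decomposition, so no decomposition can have width below 2. The upper and lower bounds meet at 2, so that is the treewidth.

Treewidth 2.
Bags: B1 = {1, 2, 3}  B2 = {2, 3, 4}
Tree: B1–B2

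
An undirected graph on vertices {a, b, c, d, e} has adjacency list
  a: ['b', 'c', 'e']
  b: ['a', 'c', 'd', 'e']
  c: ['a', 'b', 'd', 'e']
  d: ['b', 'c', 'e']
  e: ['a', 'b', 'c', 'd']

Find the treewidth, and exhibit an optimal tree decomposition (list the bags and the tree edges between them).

Treewidth 3.
Bags: B1 = {a, b, c, e}  B2 = {b, c, d, e}
Tree: B1–B2

Every bag has size at most 4, so the width is 4 − 1 = 3 and tw(G) ≤ 3. Conversely, {b, c, d, e} is a clique of size 4, and the vertices of any clique must share a bag in every tree decomposition; so some bag has ≥ 4 vertices and tw(G) ≥ 3. The upper and lower bounds meet at 3, so that is the treewidth.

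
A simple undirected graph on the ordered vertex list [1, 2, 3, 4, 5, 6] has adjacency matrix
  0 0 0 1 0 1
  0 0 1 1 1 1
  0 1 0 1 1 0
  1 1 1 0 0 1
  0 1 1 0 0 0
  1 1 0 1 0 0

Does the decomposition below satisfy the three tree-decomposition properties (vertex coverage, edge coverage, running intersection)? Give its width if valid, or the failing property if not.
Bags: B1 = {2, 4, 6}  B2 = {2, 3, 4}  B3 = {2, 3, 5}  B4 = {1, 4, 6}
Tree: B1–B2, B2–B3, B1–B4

Yes; width 2.

Vertex coverage: the bags together contain {1, 2, 3, 4, 5, 6}, the full vertex set. Edge coverage: each edge of G has both endpoints in at least one bag. Running intersection: for every vertex, the bags containing it form a connected subtree. All three properties hold, so this is a valid tree decomposition of width max|bag| − 1 = 2, and hence tw(G) ≤ 2.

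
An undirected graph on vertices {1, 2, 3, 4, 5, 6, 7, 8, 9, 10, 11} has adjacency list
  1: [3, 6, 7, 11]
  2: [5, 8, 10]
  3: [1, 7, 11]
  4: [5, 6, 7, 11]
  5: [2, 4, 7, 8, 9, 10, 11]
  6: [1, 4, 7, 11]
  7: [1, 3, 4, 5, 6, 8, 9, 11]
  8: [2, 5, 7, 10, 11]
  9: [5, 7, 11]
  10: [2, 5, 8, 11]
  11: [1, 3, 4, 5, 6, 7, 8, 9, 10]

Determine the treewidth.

3

A width-3 tree decomposition is:
Bags: B1 = {4, 5, 7, 11}  B2 = {5, 7, 8, 11}  B3 = {5, 8, 10, 11}  B4 = {4, 6, 7, 11}  B5 = {2, 5, 8, 10}  B6 = {1, 6, 7, 11}  B7 = {5, 7, 9, 11}  B8 = {1, 3, 7, 11}
Tree: B1–B2, B2–B3, B1–B4, B3–B5, B4–B6, B2–B7, B6–B8
Every bag has size at most 4, so the width is 4 − 1 = 3 and tw(G) ≤ 3. For the lower bound, the 4 vertices {2, 5, 8, 10} are pairwise adjacent, and any tree decomposition puts a clique entirely inside one bag — forcing width ≥ 3. Combining the bounds, tw(G) = 3.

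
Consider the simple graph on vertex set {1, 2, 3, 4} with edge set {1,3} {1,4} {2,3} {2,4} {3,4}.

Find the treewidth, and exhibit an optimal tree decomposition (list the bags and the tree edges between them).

The largest bag has 3 vertices, giving width 2; this decomposition certifies tw(G) ≤ 2. On the other hand G contains the 3-clique {1, 3, 4}. A clique must lie in a single bag of any decomposition, so no decomposition can have width below 2. The upper and lower bounds meet at 2, so that is the treewidth.

Treewidth 2.
One optimal decomposition is:
Bags: B1 = {2, 3, 4}  B2 = {1, 3, 4}
Tree: B1–B2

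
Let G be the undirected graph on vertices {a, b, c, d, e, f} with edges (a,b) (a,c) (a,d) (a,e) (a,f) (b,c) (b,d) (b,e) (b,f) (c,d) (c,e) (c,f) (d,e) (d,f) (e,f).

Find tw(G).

5

A width-5 tree decomposition is:
Bags: B1 = {a, b, c, d, e, f}
Tree: (single bag)
A single bag containing all 6 vertices is trivially a valid decomposition of width 5. Conversely, {a, b, c, d, e, f} is a clique of size 6, and the vertices of any clique must share a bag in every tree decomposition; so some bag has ≥ 6 vertices and tw(G) ≥ 5. Combining the bounds, tw(G) = 5.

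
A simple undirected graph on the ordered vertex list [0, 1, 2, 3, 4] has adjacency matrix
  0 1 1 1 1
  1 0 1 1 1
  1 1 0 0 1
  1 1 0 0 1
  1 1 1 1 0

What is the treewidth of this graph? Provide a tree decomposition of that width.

Every bag has size at most 4, so the width is 4 − 1 = 3 and tw(G) ≤ 3. Conversely, {0, 1, 2, 4} is a clique of size 4, and the vertices of any clique must share a bag in every tree decomposition; so some bag has ≥ 4 vertices and tw(G) ≥ 3. The upper and lower bounds meet at 3, so that is the treewidth.

Treewidth 3.
One optimal decomposition is:
Bags: B1 = {0, 1, 2, 4}  B2 = {0, 1, 3, 4}
Tree: B1–B2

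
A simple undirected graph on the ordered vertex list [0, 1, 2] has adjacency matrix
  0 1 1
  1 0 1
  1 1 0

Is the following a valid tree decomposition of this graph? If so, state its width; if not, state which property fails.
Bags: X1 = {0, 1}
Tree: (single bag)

No — vertex 2 appears in no bag.

A tree decomposition must satisfy three properties: every vertex lies in some bag; for every edge, both endpoints lie together in some bag; and for every vertex, the bags containing it form a connected subtree. Here vertex 2 appears in no bag, so the decomposition is invalid.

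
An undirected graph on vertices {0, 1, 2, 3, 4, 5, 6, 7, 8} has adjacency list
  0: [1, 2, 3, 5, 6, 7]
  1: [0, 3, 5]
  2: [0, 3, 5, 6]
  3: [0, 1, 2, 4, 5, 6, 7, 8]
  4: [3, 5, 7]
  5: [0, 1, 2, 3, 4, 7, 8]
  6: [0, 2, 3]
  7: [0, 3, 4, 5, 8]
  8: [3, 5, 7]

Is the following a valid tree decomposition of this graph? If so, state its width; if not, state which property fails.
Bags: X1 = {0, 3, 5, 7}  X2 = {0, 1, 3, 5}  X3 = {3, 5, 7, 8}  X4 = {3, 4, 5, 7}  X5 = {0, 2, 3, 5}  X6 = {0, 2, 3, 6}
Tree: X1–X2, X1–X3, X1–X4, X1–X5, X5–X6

Yes; width 3.

Every vertex of G appears in some bag (union = {0, 1, 2, 3, 4, 5, 6, 7, 8}); every edge is covered by a bag; and for each vertex v the set of bags containing v is connected in the bag tree. The decomposition is therefore valid. The largest bag has 4 vertices, so the width is 3.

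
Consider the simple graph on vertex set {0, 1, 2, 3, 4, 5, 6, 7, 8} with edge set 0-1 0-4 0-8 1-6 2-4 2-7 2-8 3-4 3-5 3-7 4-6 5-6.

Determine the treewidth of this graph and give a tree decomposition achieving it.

Every bag has size at most 4, so the width is 4 − 1 = 3 and tw(G) ≤ 3. For the lower bound: the 4 vertex sets {3,5,7}, {6}, {4}, {0,1,2,8} are disjoint, each induces a connected subgraph, and every pair is joined by at least one edge of G. Contracting each set to a single vertex therefore yields K_{4} as a minor, and since treewidth is minor-monotone, tw(G) ≥ tw(K_{4}) = 3. Therefore the treewidth is 3.

Treewidth 3.
One such decomposition:
Bags: B1 = {3, 5, 6, 7}  B2 = {3, 4, 6, 7}  B3 = {2, 4, 6, 7}  B4 = {1, 2, 4, 6}  B5 = {0, 1, 2, 4}  B6 = {0, 1, 2, 8}
Tree: B1–B2, B2–B3, B3–B4, B4–B5, B5–B6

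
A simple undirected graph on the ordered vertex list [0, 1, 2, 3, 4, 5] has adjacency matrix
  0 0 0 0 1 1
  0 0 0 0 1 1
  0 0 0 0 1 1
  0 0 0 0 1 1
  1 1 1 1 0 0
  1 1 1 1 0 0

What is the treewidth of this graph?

A width-2 tree decomposition is:
Bags: B1 = {1, 4, 5}  B2 = {2, 4, 5}  B3 = {0, 4, 5}  B4 = {3, 4, 5}
Tree: B1–B2, B2–B3, B3–B4
Each bag holds 3 vertices, so the decomposition has width 2, which upper-bounds the treewidth. For the lower bound, G contains the cycle 4–1–5–2–4, so G is not a forest; only forests have treewidth ≤ 1, hence tw(G) ≥ 2. Therefore the treewidth is 2.

2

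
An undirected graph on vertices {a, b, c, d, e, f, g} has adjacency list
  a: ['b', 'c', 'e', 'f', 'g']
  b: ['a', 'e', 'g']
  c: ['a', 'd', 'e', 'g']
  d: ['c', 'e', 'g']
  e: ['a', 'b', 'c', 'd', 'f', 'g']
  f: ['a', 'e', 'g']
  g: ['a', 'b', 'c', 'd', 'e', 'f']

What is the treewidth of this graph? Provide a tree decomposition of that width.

Treewidth 3.
One optimal decomposition is:
Bags: B1 = {a, e, f, g}  B2 = {a, b, e, g}  B3 = {a, c, e, g}  B4 = {c, d, e, g}
Tree: B1–B2, B1–B3, B3–B4

Every bag has size at most 4, so the width is 4 − 1 = 3 and tw(G) ≤ 3. On the other hand G contains the 4-clique {c, d, e, g}. A clique must lie in a single bag of any decomposition, so no decomposition can have width below 3. Hence tw(G) = 3 exactly.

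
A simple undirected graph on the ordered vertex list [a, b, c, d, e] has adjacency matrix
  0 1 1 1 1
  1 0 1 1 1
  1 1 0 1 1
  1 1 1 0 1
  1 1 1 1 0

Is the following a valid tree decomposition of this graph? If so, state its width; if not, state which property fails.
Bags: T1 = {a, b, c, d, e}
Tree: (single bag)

Yes; width 4.

Vertex coverage: the bags together contain {a, b, c, d, e}, the full vertex set. Edge coverage: each edge of G has both endpoints in at least one bag. Running intersection: for every vertex, the bags containing it form a connected subtree. All three properties hold, so this is a valid tree decomposition of width max|bag| − 1 = 4, and hence tw(G) ≤ 4.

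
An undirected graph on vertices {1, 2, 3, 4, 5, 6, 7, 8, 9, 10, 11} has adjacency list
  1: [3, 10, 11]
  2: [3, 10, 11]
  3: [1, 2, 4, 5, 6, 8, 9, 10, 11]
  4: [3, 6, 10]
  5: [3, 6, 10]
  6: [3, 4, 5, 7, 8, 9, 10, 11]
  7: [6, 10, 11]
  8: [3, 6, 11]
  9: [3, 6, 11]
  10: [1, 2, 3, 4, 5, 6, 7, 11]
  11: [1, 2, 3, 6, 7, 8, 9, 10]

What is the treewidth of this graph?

A width-3 tree decomposition is:
Bags: B1 = {2, 3, 10, 11}  B2 = {3, 6, 10, 11}  B3 = {3, 6, 9, 11}  B4 = {3, 5, 6, 10}  B5 = {6, 7, 10, 11}  B6 = {3, 4, 6, 10}  B7 = {3, 6, 8, 11}  B8 = {1, 3, 10, 11}
Tree: B1–B2, B2–B3, B2–B4, B2–B5, B4–B6, B2–B7, B2–B8
Every bag has size at most 4, so the width is 4 − 1 = 3 and tw(G) ≤ 3. On the other hand G contains the 4-clique {1, 3, 10, 11}. A clique must lie in a single bag of any decomposition, so no decomposition can have width below 3. Combining the bounds, tw(G) = 3.

3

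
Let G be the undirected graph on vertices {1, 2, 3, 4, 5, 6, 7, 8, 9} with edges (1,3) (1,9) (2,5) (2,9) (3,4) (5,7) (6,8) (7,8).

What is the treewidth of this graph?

1

A width-1 tree decomposition is:
Bags: B1 = {6, 8}  B2 = {7, 8}  B3 = {5, 7}  B4 = {2, 5}  B5 = {2, 9}  B6 = {1, 9}  B7 = {1, 3}  B8 = {3, 4}
Tree: B1–B2, B2–B3, B3–B4, B4–B5, B5–B6, B6–B7, B7–B8
Every bag has size at most 2, so the width is 2 − 1 = 1 and tw(G) ≤ 1. Since G has at least one edge (e.g. 6–8), it is not an edgeless graph, so tw(G) ≥ 1. Hence tw(G) = 1 exactly.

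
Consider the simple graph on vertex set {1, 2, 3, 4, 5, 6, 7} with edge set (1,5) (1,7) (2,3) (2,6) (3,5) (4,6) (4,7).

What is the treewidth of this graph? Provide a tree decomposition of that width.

Treewidth 2.
Bags: B1 = {2, 3, 5}  B2 = {2, 5, 6}  B3 = {4, 5, 6}  B4 = {4, 5, 7}  B5 = {1, 5, 7}
Tree: B1–B2, B2–B3, B3–B4, B4–B5

Each bag holds 3 vertices, so the decomposition has width 2, which upper-bounds the treewidth. The edges 5–3–2–6–4–7–1–5 form a cycle, so G is not a tree and its treewidth is at least 2. Therefore the treewidth is 2.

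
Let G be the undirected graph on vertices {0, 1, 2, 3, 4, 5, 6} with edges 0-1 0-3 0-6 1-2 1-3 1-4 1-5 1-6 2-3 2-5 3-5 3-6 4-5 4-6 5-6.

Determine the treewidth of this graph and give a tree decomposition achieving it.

Treewidth 3.
One optimal decomposition is:
Bags: B1 = {1, 3, 5, 6}  B2 = {1, 4, 5, 6}  B3 = {0, 1, 3, 6}  B4 = {1, 2, 3, 5}
Tree: B1–B2, B1–B3, B1–B4

Every bag has size at most 4, so the width is 4 − 1 = 3 and tw(G) ≤ 3. On the other hand G contains the 4-clique {0, 1, 3, 6}. A clique must lie in a single bag of any decomposition, so no decomposition can have width below 3. Combining the bounds, tw(G) = 3.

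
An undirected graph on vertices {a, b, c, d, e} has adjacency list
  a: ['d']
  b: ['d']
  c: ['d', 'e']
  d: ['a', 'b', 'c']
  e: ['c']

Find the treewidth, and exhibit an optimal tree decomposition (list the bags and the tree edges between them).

Every bag has size at most 2, so the width is 2 − 1 = 1 and tw(G) ≤ 1. Since G has at least one edge (e.g. b–d), it is not an edgeless graph, so tw(G) ≥ 1. The upper and lower bounds meet at 1, so that is the treewidth.

Treewidth 1.
One optimal decomposition is:
Bags: B1 = {b, d}  B2 = {a, d}  B3 = {c, d}  B4 = {c, e}
Tree: B1–B2, B2–B3, B3–B4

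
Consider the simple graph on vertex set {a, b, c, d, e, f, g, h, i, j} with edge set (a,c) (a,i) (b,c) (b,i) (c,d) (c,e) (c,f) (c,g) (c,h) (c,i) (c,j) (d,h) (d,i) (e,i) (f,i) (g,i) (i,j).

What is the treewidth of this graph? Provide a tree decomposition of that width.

Treewidth 2.
One optimal decomposition is:
Bags: B1 = {b, c, i}  B2 = {c, e, i}  B3 = {c, g, i}  B4 = {c, d, i}  B5 = {a, c, i}  B6 = {c, d, h}  B7 = {c, f, i}  B8 = {c, i, j}
Tree: B1–B2, B1–B3, B3–B4, B3–B5, B4–B6, B3–B7, B1–B8

Each bag holds 3 vertices, so the decomposition has width 2, which upper-bounds the treewidth. For the lower bound, the 3 vertices {c, d, h} are pairwise adjacent, and any tree decomposition puts a clique entirely inside one bag — forcing width ≥ 2. Therefore the treewidth is 2.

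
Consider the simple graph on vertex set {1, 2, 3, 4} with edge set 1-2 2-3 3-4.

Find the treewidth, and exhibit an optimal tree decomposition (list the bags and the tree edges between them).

The largest bag has 2 vertices, giving width 1; this decomposition certifies tw(G) ≤ 1. Since G has at least one edge (e.g. 2–1), it is not an edgeless graph, so tw(G) ≥ 1. Hence tw(G) = 1 exactly.

Treewidth 1.
One optimal decomposition is:
Bags: B1 = {1, 2}  B2 = {2, 3}  B3 = {3, 4}
Tree: B1–B2, B2–B3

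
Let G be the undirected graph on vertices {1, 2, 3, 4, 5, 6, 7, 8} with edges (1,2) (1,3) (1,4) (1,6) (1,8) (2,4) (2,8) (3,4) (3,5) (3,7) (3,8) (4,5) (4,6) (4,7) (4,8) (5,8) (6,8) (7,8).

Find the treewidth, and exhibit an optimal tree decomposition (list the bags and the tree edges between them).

Every bag has size at most 4, so the width is 4 − 1 = 3 and tw(G) ≤ 3. On the other hand G contains the 4-clique {1, 2, 4, 8}. A clique must lie in a single bag of any decomposition, so no decomposition can have width below 3. Combining the bounds, tw(G) = 3.

Treewidth 3.
Bags: B1 = {1, 2, 4, 8}  B2 = {1, 3, 4, 8}  B3 = {3, 4, 7, 8}  B4 = {3, 4, 5, 8}  B5 = {1, 4, 6, 8}
Tree: B1–B2, B2–B3, B2–B4, B2–B5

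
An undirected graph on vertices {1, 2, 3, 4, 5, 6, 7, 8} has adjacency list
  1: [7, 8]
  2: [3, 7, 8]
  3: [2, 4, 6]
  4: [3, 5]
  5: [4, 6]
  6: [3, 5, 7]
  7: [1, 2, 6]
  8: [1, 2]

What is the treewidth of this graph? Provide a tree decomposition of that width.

Each bag holds 3 vertices, so the decomposition has width 2, which upper-bounds the treewidth. Since 1–8–2–7–1 is a cycle in G, G is not acyclic. Forests are exactly the graphs of treewidth ≤ 1, so tw(G) ≥ 2. Combining the bounds, tw(G) = 2.

Treewidth 2.
One such decomposition:
Bags: B1 = {1, 7, 8}  B2 = {2, 7, 8}  B3 = {2, 6, 7}  B4 = {2, 3, 6}  B5 = {3, 5, 6}  B6 = {3, 4, 5}
Tree: B1–B2, B2–B3, B3–B4, B4–B5, B5–B6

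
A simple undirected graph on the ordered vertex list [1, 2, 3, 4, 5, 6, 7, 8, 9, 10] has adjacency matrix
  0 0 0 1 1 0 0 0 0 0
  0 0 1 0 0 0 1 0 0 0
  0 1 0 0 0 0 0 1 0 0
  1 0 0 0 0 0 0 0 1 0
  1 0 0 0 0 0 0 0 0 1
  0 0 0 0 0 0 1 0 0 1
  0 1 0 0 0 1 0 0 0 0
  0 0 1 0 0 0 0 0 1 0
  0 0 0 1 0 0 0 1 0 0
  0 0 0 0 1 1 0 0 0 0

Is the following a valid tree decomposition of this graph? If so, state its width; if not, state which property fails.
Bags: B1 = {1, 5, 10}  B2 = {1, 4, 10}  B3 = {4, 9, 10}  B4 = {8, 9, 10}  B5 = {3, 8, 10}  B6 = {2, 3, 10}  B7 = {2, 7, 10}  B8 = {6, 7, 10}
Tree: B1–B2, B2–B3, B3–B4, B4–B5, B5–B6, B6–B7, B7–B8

Checking the three conditions: (i) the bags cover all of {1, 2, 3, 4, 5, 6, 7, 8, 9, 10}; (ii) for each edge, some bag contains both endpoints; (iii) the bags containing any fixed vertex form a subtree. All hold, so the decomposition is valid with width 3 − 1 = 2.

Yes; width 2.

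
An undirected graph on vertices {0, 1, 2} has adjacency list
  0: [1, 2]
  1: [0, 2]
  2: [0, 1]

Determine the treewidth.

2

A width-2 tree decomposition is:
Bags: B1 = {0, 1, 2}
Tree: (single bag)
With just one bag of size 3, the width is 3 − 1 = 2, so tw(G) ≤ 2. For the lower bound, the 3 vertices {0, 1, 2} are pairwise adjacent, and any tree decomposition puts a clique entirely inside one bag — forcing width ≥ 2. The upper and lower bounds meet at 2, so that is the treewidth.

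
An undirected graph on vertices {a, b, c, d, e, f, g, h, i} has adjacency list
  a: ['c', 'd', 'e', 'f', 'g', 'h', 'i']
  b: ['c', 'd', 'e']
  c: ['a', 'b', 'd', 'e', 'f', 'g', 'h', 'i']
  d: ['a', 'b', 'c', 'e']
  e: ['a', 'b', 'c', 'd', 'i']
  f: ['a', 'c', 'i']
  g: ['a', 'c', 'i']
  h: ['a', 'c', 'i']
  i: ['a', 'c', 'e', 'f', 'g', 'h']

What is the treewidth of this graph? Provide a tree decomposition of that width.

The largest bag has 4 vertices, giving width 3; this decomposition certifies tw(G) ≤ 3. For the lower bound, the 4 vertices {a, c, d, e} are pairwise adjacent, and any tree decomposition puts a clique entirely inside one bag — forcing width ≥ 3. The upper and lower bounds meet at 3, so that is the treewidth.

Treewidth 3.
One such decomposition:
Bags: B1 = {a, c, e, i}  B2 = {a, c, d, e}  B3 = {a, c, f, i}  B4 = {b, c, d, e}  B5 = {a, c, g, i}  B6 = {a, c, h, i}
Tree: B1–B2, B1–B3, B2–B4, B1–B5, B3–B6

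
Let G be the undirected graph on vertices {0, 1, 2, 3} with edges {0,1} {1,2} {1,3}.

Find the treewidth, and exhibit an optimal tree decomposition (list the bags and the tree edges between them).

Treewidth 1.
Bags: B1 = {1, 3}  B2 = {0, 1}  B3 = {1, 2}
Tree: B1–B2, B1–B3

Each bag holds 2 vertices, so the decomposition has width 1, which upper-bounds the treewidth. Any graph with an edge has treewidth ≥ 1, and G has the edge 3–1. Hence tw(G) = 1 exactly.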